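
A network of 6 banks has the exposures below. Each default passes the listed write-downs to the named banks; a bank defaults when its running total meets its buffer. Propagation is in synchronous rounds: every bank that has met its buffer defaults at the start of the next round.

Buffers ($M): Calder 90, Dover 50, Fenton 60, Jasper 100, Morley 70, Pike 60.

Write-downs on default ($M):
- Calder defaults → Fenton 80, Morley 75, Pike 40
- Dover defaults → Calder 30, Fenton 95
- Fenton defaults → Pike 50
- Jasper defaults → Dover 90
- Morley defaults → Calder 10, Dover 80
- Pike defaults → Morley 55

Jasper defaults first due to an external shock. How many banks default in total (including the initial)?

3

Round 1 — Jasper defaults (initial).
  Dover: +90 → 90 ≥ 50
Round 2 — Dover defaults.
  Calder: +30 → 30 < 90
  Fenton: +95 → 95 ≥ 60
Round 3 — Fenton defaults.
  Pike: +50 → 50 < 60
No further defaults.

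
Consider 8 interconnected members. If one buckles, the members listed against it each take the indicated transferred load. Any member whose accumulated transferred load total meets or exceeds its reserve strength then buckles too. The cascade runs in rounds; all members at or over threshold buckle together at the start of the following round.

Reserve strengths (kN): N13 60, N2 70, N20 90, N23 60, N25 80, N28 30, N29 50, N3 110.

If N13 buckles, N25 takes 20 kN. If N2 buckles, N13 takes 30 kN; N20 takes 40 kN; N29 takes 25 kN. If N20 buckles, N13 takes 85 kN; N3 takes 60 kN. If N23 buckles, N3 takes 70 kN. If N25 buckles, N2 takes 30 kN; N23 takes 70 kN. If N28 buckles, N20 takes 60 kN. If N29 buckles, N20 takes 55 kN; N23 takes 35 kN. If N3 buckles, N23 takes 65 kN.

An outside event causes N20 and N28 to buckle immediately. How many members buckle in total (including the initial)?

3

Round 1 — N20, N28 buckle (initial).
  N13: +85 → 85 ≥ 60
  N3: +60 → 60 < 110
Round 2 — N13 buckles.
  N25: +20 → 20 < 80
No further bucklings.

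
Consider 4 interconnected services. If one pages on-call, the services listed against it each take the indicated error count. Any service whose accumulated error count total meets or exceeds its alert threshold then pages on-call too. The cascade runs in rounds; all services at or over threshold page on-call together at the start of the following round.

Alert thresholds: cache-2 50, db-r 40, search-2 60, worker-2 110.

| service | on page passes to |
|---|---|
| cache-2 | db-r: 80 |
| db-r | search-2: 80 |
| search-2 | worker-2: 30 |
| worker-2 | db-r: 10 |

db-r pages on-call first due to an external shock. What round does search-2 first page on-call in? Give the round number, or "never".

2

Round 1 — db-r pages on-call (initial).
  search-2: +80 → 80 ≥ 60
Round 2 — search-2 pages on-call.
  worker-2: +30 → 30 < 110
No further pages.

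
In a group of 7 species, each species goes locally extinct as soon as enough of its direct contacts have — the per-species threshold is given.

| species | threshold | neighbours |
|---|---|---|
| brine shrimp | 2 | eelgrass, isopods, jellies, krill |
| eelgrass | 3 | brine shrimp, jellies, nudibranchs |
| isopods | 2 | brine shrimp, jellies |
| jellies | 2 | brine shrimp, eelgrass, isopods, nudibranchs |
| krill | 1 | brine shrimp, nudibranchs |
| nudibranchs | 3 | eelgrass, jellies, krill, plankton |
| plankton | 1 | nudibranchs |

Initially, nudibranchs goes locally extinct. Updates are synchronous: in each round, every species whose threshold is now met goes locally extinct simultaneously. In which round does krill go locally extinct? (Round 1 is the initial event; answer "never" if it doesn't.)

2

Round 1 — nudibranchs goes locally extinct (initial).
Round 2 — checking thresholds:
  eelgrass: 1 of 3 neighbours < 3, holds.
  jellies: 1 of 4 neighbours < 2, holds.
  krill: 1 of 2 neighbours ≥ 1, goes locally extinct.
  plankton: 1 of 1 neighbours ≥ 1, goes locally extinct.
Round 3 — no new extinctions; cascade stops.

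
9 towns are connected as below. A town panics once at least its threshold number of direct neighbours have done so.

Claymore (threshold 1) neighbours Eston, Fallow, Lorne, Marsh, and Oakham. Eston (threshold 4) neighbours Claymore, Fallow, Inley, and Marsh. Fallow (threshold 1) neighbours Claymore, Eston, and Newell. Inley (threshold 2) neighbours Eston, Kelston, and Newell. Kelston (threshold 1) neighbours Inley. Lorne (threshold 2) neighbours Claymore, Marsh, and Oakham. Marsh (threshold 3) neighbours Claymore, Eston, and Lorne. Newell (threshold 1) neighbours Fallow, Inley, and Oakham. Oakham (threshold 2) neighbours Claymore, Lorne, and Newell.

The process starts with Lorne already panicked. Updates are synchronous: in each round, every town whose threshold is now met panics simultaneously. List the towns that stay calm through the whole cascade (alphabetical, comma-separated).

Eston, Inley, Kelston, Marsh

Round 1 — Lorne panics (initial).
Round 2 — checking thresholds:
  Claymore: 1 of 5 neighbours ≥ 1, panics.
  Marsh: 1 of 3 neighbours < 3, below threshold.
  Oakham: 1 of 3 neighbours < 2, below threshold.
Round 3 — checking thresholds:
  Eston: 1 of 4 neighbours < 4, below threshold.
  Fallow: 1 of 3 neighbours ≥ 1, panics.
  Marsh: 2 of 3 neighbours < 3, below threshold.
  Oakham: 2 of 3 neighbours ≥ 2, panics.
Round 4 — checking thresholds:
  Eston: 2 of 4 neighbours < 4, below threshold.
  Marsh: 2 of 3 neighbours < 3, below threshold.
  Newell: 2 of 3 neighbours ≥ 1, panics.
Round 5 — no new panics; cascade stops.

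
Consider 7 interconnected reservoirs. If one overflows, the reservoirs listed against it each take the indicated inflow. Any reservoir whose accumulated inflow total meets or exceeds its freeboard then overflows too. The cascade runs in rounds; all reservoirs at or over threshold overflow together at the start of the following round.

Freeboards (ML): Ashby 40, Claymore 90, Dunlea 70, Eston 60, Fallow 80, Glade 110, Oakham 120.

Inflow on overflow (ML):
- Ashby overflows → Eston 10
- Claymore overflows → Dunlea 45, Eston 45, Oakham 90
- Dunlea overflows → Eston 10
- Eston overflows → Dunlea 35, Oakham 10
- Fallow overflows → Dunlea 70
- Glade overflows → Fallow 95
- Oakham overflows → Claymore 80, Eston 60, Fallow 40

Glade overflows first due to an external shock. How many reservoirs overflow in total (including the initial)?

Round 1 — Glade overflows (initial).
  Fallow: +95 → 95 ≥ 80
Round 2 — Fallow overflows.
  Dunlea: +70 → 70 ≥ 70
Round 3 — Dunlea overflows.
  Eston: +10 → 10 < 60
No further overflows.

3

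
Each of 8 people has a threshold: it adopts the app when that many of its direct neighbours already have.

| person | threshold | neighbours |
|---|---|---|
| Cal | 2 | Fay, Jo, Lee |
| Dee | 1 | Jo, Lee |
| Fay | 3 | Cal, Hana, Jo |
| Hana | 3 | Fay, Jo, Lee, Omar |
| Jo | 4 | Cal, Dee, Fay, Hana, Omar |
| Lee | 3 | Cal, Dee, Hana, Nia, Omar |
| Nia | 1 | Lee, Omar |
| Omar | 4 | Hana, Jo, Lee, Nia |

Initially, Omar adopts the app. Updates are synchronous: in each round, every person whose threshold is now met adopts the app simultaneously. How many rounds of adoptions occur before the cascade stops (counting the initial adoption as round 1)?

2

Round 1 — Omar adopts the app (initial).
Round 2 — checking thresholds:
  Hana: 1 of 4 neighbours < 3, below threshold.
  Jo: 1 of 5 neighbours < 4, below threshold.
  Lee: 1 of 5 neighbours < 3, below threshold.
  Nia: 1 of 2 neighbours ≥ 1, adopts the app.
Round 3 — no new adoptions; cascade stops.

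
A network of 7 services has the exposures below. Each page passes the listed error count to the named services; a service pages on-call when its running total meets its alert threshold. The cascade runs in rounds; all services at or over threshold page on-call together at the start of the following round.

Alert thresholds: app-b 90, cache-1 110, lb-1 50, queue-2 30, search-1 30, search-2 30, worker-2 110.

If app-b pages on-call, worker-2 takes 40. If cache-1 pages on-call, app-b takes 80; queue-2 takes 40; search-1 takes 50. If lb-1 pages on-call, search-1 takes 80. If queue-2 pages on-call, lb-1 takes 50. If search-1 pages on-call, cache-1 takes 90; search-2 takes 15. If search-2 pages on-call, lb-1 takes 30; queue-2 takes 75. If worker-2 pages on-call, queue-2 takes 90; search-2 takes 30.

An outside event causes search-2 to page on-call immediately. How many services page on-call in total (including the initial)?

Round 1 — search-2 pages on-call (initial).
  lb-1: +30 → 30 < 50
  queue-2: +75 → 75 ≥ 30
Round 2 — queue-2 pages on-call.
  lb-1: +50 → 80 ≥ 50
Round 3 — lb-1 pages on-call.
  search-1: +80 → 80 ≥ 30
Round 4 — search-1 pages on-call.
  cache-1: +90 → 90 < 110
No further pages.

4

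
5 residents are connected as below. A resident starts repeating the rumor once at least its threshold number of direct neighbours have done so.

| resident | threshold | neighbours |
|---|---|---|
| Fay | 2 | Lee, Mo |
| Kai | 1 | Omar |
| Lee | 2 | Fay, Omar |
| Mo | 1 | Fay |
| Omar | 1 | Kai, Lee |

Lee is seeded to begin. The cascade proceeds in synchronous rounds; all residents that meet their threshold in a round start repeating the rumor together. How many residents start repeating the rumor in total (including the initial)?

Round 1 — Lee starts repeating the rumor (initial).
Round 2 — checking thresholds:
  Fay: 1 of 2 neighbours < 2, below threshold.
  Omar: 1 of 2 neighbours ≥ 1, starts repeating the rumor.
Round 3 — checking thresholds:
  Fay: 1 of 2 neighbours < 2, below threshold.
  Kai: 1 of 1 neighbours ≥ 1, starts repeating the rumor.
Round 4 — no new spreads; cascade stops.

3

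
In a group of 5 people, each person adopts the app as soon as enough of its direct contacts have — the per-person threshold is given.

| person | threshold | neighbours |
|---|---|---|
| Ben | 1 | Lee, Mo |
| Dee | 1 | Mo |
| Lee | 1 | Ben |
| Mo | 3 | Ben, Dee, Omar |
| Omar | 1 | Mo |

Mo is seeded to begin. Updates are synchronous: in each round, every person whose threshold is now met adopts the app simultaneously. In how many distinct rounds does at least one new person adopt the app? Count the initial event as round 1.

3

Round 1 — Mo adopts the app (initial).
Round 2 — checking thresholds:
  Ben: 1 of 2 neighbours ≥ 1, adopts the app.
  Dee: 1 of 1 neighbours ≥ 1, adopts the app.
  Omar: 1 of 1 neighbours ≥ 1, adopts the app.
Round 3 — checking thresholds:
  Lee: 1 of 1 neighbours ≥ 1, adopts the app.
Round 4 — no new adoptions; cascade stops.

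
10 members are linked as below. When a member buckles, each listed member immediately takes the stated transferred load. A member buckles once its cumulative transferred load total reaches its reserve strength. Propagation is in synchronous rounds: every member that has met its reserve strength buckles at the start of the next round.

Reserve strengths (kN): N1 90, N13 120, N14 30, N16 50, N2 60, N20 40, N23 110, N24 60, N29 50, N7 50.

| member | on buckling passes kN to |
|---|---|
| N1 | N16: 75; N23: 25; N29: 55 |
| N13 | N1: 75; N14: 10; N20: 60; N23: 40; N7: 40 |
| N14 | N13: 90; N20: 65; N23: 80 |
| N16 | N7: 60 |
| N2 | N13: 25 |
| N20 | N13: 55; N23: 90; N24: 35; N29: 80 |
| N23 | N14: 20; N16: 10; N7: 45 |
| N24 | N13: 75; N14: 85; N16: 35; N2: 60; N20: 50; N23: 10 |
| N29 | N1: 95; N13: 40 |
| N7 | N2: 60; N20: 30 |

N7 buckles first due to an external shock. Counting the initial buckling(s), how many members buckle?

Round 1 — N7 buckles (initial).
  N2: +60 → 60 ≥ 60
  N20: +30 → 30 < 40
Round 2 — N2 buckles.
  N13: +25 → 25 < 120
No further bucklings.

2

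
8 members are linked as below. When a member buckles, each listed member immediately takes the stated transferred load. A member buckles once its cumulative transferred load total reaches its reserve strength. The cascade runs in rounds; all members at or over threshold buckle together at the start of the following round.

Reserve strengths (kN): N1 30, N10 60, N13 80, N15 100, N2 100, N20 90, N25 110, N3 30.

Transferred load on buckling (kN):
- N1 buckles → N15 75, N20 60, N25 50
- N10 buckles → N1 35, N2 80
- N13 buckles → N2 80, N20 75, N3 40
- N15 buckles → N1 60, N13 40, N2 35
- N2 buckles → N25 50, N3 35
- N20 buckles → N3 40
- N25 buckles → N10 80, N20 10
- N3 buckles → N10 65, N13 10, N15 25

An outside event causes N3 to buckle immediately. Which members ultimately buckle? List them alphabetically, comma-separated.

Round 1 — N3 buckles (initial).
  N10: +65 → 65 ≥ 60
  N13: +10 → 10 < 80
  N15: +25 → 25 < 100
Round 2 — N10 buckles.
  N1: +35 → 35 ≥ 30
  N2: +80 → 80 < 100
Round 3 — N1 buckles.
  N15: +75 → 100 ≥ 100
  N20: +60 → 60 < 90
  N25: +50 → 50 < 110
Round 4 — N15 buckles.
  N13: +40 → 50 < 80
  N2: +35 → 115 ≥ 100
Round 5 — N2 buckles.
  N25: +50 → 100 < 110
No further bucklings.

N1, N10, N15, N2, N3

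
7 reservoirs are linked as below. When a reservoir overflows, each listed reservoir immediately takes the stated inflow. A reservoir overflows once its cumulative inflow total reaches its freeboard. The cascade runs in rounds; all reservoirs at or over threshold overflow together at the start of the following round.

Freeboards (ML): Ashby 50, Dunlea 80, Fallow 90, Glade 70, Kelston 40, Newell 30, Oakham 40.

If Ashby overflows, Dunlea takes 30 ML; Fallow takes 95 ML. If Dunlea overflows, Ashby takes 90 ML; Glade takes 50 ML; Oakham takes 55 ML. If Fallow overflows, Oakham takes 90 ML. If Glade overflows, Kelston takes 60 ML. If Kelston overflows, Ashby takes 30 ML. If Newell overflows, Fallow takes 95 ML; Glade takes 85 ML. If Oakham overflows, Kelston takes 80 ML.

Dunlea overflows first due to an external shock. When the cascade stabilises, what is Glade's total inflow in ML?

50

Round 1 — Dunlea overflows (initial).
  Ashby: +90 → 90 ≥ 50
  Glade: +50 → 50 < 70
  Oakham: +55 → 55 ≥ 40
Round 2 — Ashby, Oakham overflow.
  Fallow: +95 → 95 ≥ 90
  Kelston: +80 → 80 ≥ 40
Round 3 — Fallow, Kelston overflow.
No further overflows.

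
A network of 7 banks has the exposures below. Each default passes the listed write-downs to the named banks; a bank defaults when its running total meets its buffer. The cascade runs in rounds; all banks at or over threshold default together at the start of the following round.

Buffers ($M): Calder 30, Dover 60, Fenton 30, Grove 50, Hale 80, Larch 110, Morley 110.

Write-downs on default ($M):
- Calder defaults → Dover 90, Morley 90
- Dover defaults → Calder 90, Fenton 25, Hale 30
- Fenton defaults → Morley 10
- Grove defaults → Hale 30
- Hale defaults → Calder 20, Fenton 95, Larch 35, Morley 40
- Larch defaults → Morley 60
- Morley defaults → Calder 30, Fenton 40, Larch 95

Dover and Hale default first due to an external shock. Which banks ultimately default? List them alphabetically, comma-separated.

Round 1 — Dover, Hale default (initial).
  Calder: +90+20 → 110 ≥ 30
  Fenton: +25+95 → 120 ≥ 30
  Larch: +35 → 35 < 110
  Morley: +40 → 40 < 110
Round 2 — Calder, Fenton default.
  Morley: +90+10 → 140 ≥ 110
Round 3 — Morley defaults.
  Larch: +95 → 130 ≥ 110
Round 4 — Larch defaults.
No further defaults.

Calder, Dover, Fenton, Hale, Larch, Morley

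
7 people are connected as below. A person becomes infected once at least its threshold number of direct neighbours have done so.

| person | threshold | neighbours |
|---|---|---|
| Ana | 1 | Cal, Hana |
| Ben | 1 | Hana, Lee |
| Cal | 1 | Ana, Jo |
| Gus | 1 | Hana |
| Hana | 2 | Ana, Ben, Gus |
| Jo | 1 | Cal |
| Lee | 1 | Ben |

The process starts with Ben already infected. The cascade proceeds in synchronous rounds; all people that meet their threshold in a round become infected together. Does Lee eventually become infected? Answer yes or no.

yes

Round 1 — Ben becomes infected (initial).
Round 2 — checking thresholds:
  Hana: 1 of 3 neighbours < 2, not yet.
  Lee: 1 of 1 neighbours ≥ 1, becomes infected.
Round 3 — no new infections; cascade stops.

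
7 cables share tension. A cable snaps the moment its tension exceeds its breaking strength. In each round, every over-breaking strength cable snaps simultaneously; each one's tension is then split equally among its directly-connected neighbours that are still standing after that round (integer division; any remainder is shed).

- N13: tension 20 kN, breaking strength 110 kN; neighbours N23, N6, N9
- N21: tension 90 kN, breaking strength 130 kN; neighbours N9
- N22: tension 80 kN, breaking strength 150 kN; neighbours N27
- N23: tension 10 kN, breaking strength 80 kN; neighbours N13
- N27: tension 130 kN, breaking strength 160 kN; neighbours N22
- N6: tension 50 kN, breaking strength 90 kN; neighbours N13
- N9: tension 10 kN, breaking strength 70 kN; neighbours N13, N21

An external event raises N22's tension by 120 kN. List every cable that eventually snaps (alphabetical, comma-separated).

Round 1 — N22 at 200 > 150. N22 snaps.
  N22 sheds 200 kN to N27: 200 each.
    N27: 130+200 = 330 > 160
Round 2 — N27 snaps.
  N27 sheds 330 kN: no online neighbours, lost.
No further breaks.

N22, N27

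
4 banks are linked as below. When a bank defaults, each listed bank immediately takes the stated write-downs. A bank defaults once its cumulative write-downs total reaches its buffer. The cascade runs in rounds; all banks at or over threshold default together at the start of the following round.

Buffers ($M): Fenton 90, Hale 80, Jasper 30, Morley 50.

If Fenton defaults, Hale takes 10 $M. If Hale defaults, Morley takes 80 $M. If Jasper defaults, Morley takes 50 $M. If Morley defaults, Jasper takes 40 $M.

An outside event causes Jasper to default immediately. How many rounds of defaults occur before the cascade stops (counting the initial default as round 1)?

2

Round 1 — Jasper defaults (initial).
  Morley: +50 → 50 ≥ 50
Round 2 — Morley defaults.
No further defaults.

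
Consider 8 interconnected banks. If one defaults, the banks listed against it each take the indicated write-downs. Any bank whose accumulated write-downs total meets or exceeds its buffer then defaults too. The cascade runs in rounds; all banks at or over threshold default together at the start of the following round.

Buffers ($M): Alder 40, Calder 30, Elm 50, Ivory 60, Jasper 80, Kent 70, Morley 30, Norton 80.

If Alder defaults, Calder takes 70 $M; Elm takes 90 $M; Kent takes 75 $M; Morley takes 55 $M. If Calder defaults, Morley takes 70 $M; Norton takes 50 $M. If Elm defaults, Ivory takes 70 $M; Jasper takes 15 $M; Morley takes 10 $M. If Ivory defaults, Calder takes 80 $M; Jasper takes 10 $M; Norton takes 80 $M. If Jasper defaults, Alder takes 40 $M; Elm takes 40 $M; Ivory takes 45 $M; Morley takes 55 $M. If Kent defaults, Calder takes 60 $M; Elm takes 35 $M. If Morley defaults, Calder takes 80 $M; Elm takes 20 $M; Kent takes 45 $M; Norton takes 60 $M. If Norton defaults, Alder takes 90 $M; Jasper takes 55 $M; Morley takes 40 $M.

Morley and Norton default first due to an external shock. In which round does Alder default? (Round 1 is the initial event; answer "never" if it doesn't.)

2

Round 1 — Morley, Norton default (initial).
  Alder: +90 → 90 ≥ 40
  Calder: +80 → 80 ≥ 30
  Elm: +20 → 20 < 50
  Jasper: +55 → 55 < 80
  Kent: +45 → 45 < 70
Round 2 — Alder, Calder default.
  Elm: +90 → 110 ≥ 50
  Kent: +75 → 120 ≥ 70
Round 3 — Elm, Kent default.
  Ivory: +70 → 70 ≥ 60
  Jasper: +15 → 70 < 80
Round 4 — Ivory defaults.
  Jasper: +10 → 80 ≥ 80
Round 5 — Jasper defaults.
No further defaults.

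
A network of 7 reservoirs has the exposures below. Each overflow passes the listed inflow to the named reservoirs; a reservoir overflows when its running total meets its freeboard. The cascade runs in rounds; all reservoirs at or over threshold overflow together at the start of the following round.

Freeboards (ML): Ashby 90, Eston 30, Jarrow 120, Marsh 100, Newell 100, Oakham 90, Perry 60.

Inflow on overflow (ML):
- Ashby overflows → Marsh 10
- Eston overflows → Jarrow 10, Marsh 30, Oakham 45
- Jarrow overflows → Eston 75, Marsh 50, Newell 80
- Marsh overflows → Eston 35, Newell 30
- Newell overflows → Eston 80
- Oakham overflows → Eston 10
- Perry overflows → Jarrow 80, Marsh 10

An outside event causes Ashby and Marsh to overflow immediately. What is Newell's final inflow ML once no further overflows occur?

Round 1 — Ashby, Marsh overflow (initial).
  Eston: +35 → 35 ≥ 30
  Newell: +30 → 30 < 100
Round 2 — Eston overflows.
  Jarrow: +10 → 10 < 120
  Oakham: +45 → 45 < 90
No further overflows.

30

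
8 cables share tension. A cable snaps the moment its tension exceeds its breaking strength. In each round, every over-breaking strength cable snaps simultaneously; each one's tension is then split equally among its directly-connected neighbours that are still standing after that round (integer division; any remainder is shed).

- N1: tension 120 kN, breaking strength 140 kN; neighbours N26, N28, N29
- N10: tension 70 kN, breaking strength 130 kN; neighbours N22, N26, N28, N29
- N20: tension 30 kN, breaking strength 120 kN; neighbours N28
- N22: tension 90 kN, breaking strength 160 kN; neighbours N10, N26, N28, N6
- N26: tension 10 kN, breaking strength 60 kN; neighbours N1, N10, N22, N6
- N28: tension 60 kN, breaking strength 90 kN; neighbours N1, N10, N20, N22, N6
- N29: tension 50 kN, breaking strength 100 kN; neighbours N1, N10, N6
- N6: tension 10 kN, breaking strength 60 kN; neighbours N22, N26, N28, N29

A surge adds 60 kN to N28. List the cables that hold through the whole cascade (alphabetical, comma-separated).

Round 1 — N28 at 120 > 90. N28 snaps.
  N28 sheds 120 kN to N1, N10, N20, N22, N6: 24 each.
    N1: 120+24 = 144 > 140
    N10: 70+24 = 94 ≤ 130
    N20: 30+24 = 54 ≤ 120
    N22: 90+24 = 114 ≤ 160
    N6: 10+24 = 34 ≤ 60
Round 2 — N1 snaps.
  N1 sheds 144 kN to N26, N29: 72 each.
    N26: 10+72 = 82 > 60
    N29: 50+72 = 122 > 100
Round 3 — N26, N29 snap.
  N26 sheds 82 kN to N10, N22, N6: 27 each (1 lost).
    N10: 94+27 = 121 ≤ 130
    N22: 114+27 = 141 ≤ 160
    N6: 34+27 = 61 > 60
  N29 sheds 122 kN to N10, N6: 61 each.
    N10: 121+61 = 182 > 130
    N6: 61+61 = 122 > 60
Round 4 — N10, N6 snap.
  N10 sheds 182 kN to N22: 182 each.
    N22: 141+182 = 323 > 160
  N6 sheds 122 kN to N22: 122 each.
    N22: 323+122 = 445 > 160
Round 5 — N22 snaps.
  N22 sheds 445 kN: no online neighbours, lost.
No further breaks.

N20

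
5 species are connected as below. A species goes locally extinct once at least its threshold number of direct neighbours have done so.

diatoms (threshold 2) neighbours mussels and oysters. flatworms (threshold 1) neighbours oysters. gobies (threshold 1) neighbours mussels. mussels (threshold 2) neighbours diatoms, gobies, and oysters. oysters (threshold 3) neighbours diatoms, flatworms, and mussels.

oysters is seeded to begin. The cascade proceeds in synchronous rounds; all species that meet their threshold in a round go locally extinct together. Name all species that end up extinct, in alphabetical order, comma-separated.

flatworms, oysters

Round 1 — oysters goes locally extinct (initial).
Round 2 — checking thresholds:
  diatoms: 1 of 2 neighbours < 2, below threshold.
  flatworms: 1 of 1 neighbours ≥ 1, goes locally extinct.
  mussels: 1 of 3 neighbours < 2, below threshold.
Round 3 — no new extinctions; cascade stops.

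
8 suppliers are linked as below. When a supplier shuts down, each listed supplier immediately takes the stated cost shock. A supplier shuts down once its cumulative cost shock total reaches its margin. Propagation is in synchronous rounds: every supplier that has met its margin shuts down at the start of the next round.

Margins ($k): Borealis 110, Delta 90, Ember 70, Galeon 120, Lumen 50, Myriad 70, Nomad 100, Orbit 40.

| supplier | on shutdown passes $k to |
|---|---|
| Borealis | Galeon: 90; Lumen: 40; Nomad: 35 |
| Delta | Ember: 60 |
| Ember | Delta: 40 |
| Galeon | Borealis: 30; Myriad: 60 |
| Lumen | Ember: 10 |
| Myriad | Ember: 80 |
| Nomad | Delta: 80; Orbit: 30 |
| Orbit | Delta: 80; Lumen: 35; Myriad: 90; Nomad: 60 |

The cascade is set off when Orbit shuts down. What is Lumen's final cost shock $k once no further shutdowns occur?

Round 1 — Orbit shuts down (initial).
  Delta: +80 → 80 < 90
  Lumen: +35 → 35 < 50
  Myriad: +90 → 90 ≥ 70
  Nomad: +60 → 60 < 100
Round 2 — Myriad shuts down.
  Ember: +80 → 80 ≥ 70
Round 3 — Ember shuts down.
  Delta: +40 → 120 ≥ 90
Round 4 — Delta shuts down.
No further shutdowns.

35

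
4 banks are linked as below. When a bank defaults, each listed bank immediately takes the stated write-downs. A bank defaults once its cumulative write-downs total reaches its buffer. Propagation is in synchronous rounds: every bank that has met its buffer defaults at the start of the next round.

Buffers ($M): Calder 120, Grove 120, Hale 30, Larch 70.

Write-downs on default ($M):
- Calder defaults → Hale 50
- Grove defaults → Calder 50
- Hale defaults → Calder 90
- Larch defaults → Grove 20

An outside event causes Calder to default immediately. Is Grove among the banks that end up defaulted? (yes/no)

no

Round 1 — Calder defaults (initial).
  Hale: +50 → 50 ≥ 30
Round 2 — Hale defaults.
No further defaults.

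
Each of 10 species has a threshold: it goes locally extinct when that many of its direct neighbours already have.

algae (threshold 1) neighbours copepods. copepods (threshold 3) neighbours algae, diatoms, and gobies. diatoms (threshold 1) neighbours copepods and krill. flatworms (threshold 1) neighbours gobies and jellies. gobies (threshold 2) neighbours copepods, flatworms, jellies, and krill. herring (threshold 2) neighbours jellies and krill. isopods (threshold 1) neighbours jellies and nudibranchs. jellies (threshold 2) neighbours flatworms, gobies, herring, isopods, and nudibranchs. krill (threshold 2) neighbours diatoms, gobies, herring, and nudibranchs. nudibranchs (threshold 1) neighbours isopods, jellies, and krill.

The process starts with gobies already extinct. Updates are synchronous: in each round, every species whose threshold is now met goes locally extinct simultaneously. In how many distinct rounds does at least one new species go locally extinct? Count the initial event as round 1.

6

Round 1 — gobies goes locally extinct (initial).
Round 2 — checking thresholds:
  copepods: 1 of 3 neighbours < 3, below threshold.
  flatworms: 1 of 2 neighbours ≥ 1, goes locally extinct.
  jellies: 1 of 5 neighbours < 2, below threshold.
  krill: 1 of 4 neighbours < 2, below threshold.
Round 3 — checking thresholds:
  copepods: 1 of 3 neighbours < 3, below threshold.
  jellies: 2 of 5 neighbours ≥ 2, goes locally extinct.
  krill: 1 of 4 neighbours < 2, below threshold.
Round 4 — checking thresholds:
  copepods: 1 of 3 neighbours < 3, below threshold.
  herring: 1 of 2 neighbours < 2, below threshold.
  isopods: 1 of 2 neighbours ≥ 1, goes locally extinct.
  krill: 1 of 4 neighbours < 2, below threshold.
  nudibranchs: 1 of 3 neighbours ≥ 1, goes locally extinct.
Round 5 — checking thresholds:
  copepods: 1 of 3 neighbours < 3, below threshold.
  herring: 1 of 2 neighbours < 2, below threshold.
  krill: 2 of 4 neighbours ≥ 2, goes locally extinct.
Round 6 — checking thresholds:
  copepods: 1 of 3 neighbours < 3, below threshold.
  diatoms: 1 of 2 neighbours ≥ 1, goes locally extinct.
  herring: 2 of 2 neighbours ≥ 2, goes locally extinct.
Round 7 — no new extinctions; cascade stops.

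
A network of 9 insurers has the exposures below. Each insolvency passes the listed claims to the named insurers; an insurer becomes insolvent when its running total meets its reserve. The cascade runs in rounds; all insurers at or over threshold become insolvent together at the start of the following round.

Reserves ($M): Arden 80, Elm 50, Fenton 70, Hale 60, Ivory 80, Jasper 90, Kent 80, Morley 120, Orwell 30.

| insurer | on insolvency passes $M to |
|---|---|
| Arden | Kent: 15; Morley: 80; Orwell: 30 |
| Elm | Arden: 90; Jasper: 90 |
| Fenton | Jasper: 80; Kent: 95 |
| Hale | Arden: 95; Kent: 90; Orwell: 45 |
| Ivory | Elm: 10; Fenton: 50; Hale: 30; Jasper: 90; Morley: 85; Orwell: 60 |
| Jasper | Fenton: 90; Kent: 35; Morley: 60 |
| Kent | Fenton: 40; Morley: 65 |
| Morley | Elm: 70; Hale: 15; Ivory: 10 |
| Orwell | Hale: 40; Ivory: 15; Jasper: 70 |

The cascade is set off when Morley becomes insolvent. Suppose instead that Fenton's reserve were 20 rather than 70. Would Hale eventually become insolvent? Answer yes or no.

With Fenton's reserve at 20:
Round 1 — Morley becomes insolvent (initial).
  Elm: +70 → 70 ≥ 50
  Hale: +15 → 15 < 60
  Ivory: +10 → 10 < 80
Round 2 — Elm becomes insolvent.
  Arden: +90 → 90 ≥ 80
  Jasper: +90 → 90 ≥ 90
Round 3 — Arden, Jasper become insolvent.
  Fenton: +90 → 90 ≥ 20
  Kent: +15+35 → 50 < 80
  Orwell: +30 → 30 ≥ 30
Round 4 — Fenton, Orwell become insolvent.
  Hale: +40 → 55 < 60
  Ivory: +15 → 25 < 80
  Kent: +95 → 145 ≥ 80
Round 5 — Kent becomes insolvent.
No further insolvencies.

no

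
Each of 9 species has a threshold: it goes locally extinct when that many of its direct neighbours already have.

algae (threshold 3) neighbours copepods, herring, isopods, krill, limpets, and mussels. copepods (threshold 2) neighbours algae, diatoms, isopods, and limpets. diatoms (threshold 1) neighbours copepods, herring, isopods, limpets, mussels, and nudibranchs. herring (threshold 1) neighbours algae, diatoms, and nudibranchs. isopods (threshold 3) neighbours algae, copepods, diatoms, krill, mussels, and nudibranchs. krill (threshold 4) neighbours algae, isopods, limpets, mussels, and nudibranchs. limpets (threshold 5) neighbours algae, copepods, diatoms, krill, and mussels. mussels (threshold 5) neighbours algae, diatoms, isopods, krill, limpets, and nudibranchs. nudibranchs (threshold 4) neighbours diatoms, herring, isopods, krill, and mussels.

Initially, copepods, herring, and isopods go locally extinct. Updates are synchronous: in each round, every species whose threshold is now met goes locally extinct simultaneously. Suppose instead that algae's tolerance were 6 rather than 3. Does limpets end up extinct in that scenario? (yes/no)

no

With algae's tolerance at 6:
Round 1 — copepods, herring, isopods go locally extinct (initial).
Round 2 — checking thresholds:
  algae: 3 of 6 neighbours < 6, below threshold.
  diatoms: 3 of 6 neighbours ≥ 1, goes locally extinct.
  krill: 1 of 5 neighbours < 4, below threshold.
  limpets: 1 of 5 neighbours < 5, below threshold.
  mussels: 1 of 6 neighbours < 5, below threshold.
  nudibranchs: 2 of 5 neighbours < 4, below threshold.
Round 3 — no new extinctions; cascade stops.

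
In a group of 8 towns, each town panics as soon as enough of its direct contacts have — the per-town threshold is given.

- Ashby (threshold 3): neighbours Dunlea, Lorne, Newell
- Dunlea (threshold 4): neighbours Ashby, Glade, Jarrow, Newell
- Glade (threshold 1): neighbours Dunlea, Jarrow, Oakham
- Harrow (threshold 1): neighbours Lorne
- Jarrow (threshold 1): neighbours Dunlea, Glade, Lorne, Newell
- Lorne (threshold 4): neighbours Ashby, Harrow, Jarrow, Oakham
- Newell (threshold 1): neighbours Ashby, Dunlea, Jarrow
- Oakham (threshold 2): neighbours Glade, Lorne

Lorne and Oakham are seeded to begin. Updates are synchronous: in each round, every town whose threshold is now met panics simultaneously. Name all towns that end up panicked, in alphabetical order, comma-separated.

Round 1 — Lorne, Oakham panic (initial).
Round 2 — checking thresholds:
  Ashby: 1 of 3 neighbours < 3, holds.
  Glade: 1 of 3 neighbours ≥ 1, panics.
  Harrow: 1 of 1 neighbours ≥ 1, panics.
  Jarrow: 1 of 4 neighbours ≥ 1, panics.
Round 3 — checking thresholds:
  Ashby: 1 of 3 neighbours < 3, holds.
  Dunlea: 2 of 4 neighbours < 4, holds.
  Newell: 1 of 3 neighbours ≥ 1, panics.
Round 4 — no new panics; cascade stops.

Glade, Harrow, Jarrow, Lorne, Newell, Oakham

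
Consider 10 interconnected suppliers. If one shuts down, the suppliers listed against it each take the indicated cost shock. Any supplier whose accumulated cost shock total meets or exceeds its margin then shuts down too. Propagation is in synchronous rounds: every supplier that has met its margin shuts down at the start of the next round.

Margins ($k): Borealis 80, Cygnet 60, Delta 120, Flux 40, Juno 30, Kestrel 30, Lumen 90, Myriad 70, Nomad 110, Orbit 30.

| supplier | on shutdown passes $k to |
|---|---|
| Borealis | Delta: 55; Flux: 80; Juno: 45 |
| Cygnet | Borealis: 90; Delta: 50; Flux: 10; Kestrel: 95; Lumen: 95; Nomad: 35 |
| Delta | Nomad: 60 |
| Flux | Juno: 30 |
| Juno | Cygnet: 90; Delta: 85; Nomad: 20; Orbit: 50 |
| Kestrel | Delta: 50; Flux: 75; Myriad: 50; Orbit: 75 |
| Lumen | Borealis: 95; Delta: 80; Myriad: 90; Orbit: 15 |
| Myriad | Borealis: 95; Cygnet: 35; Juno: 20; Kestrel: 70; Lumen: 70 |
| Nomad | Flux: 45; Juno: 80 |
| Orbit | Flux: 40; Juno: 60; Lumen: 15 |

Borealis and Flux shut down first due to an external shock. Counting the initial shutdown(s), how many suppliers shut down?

Round 1 — Borealis, Flux shut down (initial).
  Delta: +55 → 55 < 120
  Juno: +45+30 → 75 ≥ 30
Round 2 — Juno shuts down.
  Cygnet: +90 → 90 ≥ 60
  Delta: +85 → 140 ≥ 120
  Nomad: +20 → 20 < 110
  Orbit: +50 → 50 ≥ 30
Round 3 — Cygnet, Delta, Orbit shut down.
  Kestrel: +95 → 95 ≥ 30
  Lumen: +95+15 → 110 ≥ 90
  Nomad: +35+60 → 115 ≥ 110
Round 4 — Kestrel, Lumen, Nomad shut down.
  Myriad: +50+90 → 140 ≥ 70
Round 5 — Myriad shuts down.
No further shutdowns.

10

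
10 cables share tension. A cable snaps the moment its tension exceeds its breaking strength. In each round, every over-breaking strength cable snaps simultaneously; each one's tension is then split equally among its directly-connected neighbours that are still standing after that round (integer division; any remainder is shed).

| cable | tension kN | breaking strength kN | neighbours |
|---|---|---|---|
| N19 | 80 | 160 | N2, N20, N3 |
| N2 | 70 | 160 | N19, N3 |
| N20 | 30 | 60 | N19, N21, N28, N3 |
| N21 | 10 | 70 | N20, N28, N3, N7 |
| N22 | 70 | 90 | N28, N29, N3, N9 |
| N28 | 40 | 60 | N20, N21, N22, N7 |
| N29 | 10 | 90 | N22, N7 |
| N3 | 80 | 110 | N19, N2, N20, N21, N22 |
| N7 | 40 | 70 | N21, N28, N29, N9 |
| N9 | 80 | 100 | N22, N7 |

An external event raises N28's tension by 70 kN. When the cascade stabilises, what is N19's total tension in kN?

Round 1 — N28 at 110 > 60. N28 snaps.
  N28 sheds 110 kN to N20, N21, N22, N7: 27 each (2 lost).
    N20: 30+27 = 57 ≤ 60
    N21: 10+27 = 37 ≤ 70
    N22: 70+27 = 97 > 90
    N7: 40+27 = 67 ≤ 70
Round 2 — N22 snaps.
  N22 sheds 97 kN to N29, N3, N9: 32 each (1 lost).
    N29: 10+32 = 42 ≤ 90
    N3: 80+32 = 112 > 110
    N9: 80+32 = 112 > 100
Round 3 — N3, N9 snap.
  N3 sheds 112 kN to N19, N2, N20, N21: 28 each.
    N19: 80+28 = 108 ≤ 160
    N2: 70+28 = 98 ≤ 160
    N20: 57+28 = 85 > 60
    N21: 37+28 = 65 ≤ 70
  N9 sheds 112 kN to N7: 112 each.
    N7: 67+112 = 179 > 70
Round 4 — N20, N7 snap.
  N20 sheds 85 kN to N19, N21: 42 each (1 lost).
    N19: 108+42 = 150 ≤ 160
    N21: 65+42 = 107 > 70
  N7 sheds 179 kN to N21, N29: 89 each (1 lost).
    N21: 107+89 = 196 > 70
    N29: 42+89 = 131 > 90
Round 5 — N21, N29 snap.
  N21 sheds 196 kN: no online neighbours, lost.
  N29 sheds 131 kN: no online neighbours, lost.
No further breaks.

150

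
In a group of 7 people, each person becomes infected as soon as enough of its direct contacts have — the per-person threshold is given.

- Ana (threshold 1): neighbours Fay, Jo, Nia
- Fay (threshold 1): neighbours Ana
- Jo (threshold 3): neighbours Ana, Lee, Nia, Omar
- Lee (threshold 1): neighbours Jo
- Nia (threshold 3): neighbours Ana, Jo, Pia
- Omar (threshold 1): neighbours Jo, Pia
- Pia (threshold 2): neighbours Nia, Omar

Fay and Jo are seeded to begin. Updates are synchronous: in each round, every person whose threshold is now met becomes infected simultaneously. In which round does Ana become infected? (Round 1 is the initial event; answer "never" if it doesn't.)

Round 1 — Fay, Jo become infected (initial).
Round 2 — checking thresholds:
  Ana: 2 of 3 neighbours ≥ 1, becomes infected.
  Lee: 1 of 1 neighbours ≥ 1, becomes infected.
  Nia: 1 of 3 neighbours < 3, holds.
  Omar: 1 of 2 neighbours ≥ 1, becomes infected.
Round 3 — no new infections; cascade stops.

2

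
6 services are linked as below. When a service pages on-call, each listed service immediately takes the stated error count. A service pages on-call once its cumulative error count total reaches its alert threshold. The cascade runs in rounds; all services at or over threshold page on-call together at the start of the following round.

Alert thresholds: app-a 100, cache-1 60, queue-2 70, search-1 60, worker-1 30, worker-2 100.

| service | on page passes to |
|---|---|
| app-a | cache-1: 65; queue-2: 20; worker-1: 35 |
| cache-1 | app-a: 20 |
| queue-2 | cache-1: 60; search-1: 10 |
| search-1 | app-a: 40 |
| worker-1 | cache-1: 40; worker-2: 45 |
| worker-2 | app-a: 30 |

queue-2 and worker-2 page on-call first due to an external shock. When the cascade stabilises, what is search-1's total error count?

Round 1 — queue-2, worker-2 page on-call (initial).
  app-a: +30 → 30 < 100
  cache-1: +60 → 60 ≥ 60
  search-1: +10 → 10 < 60
Round 2 — cache-1 pages on-call.
  app-a: +20 → 50 < 100
No further pages.

10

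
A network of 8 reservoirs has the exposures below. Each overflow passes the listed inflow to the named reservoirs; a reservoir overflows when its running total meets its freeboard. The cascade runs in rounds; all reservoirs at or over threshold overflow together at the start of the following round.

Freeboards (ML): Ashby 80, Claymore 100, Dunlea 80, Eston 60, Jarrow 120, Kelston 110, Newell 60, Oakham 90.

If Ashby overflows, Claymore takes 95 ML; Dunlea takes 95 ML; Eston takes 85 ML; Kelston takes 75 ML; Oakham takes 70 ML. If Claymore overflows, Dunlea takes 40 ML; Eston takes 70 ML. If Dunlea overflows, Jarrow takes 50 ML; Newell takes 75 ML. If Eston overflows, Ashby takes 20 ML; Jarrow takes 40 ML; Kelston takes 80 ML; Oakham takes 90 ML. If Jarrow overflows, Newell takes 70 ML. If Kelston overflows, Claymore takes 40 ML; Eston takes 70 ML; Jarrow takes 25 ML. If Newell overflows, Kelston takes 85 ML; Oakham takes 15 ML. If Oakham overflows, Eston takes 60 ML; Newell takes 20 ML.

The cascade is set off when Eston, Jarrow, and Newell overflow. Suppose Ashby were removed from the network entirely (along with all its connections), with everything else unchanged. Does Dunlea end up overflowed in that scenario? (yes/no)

With Ashby removed:
Round 1 — Eston, Jarrow, Newell overflow (initial).
  Kelston: +80+85 → 165 ≥ 110
  Oakham: +90+15 → 105 ≥ 90
Round 2 — Kelston, Oakham overflow.
  Claymore: +40 → 40 < 100
No further overflows.

no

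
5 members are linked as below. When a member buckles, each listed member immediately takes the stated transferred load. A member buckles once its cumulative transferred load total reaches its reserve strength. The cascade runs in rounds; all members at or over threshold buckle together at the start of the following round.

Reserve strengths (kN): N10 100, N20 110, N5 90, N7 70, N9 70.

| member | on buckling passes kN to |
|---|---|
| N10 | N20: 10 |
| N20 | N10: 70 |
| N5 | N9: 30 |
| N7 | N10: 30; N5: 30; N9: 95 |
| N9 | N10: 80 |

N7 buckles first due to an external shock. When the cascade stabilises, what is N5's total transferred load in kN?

30

Round 1 — N7 buckles (initial).
  N10: +30 → 30 < 100
  N5: +30 → 30 < 90
  N9: +95 → 95 ≥ 70
Round 2 — N9 buckles.
  N10: +80 → 110 ≥ 100
Round 3 — N10 buckles.
  N20: +10 → 10 < 110
No further bucklings.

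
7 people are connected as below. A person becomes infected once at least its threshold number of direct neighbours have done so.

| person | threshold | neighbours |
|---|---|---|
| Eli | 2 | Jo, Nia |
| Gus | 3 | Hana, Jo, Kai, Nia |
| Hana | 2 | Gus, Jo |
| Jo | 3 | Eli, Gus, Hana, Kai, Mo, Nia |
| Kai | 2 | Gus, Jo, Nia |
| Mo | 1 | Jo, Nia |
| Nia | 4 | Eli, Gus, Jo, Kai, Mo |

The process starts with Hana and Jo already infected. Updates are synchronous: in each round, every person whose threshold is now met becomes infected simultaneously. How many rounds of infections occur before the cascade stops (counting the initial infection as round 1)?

Round 1 — Hana, Jo become infected (initial).
Round 2 — checking thresholds:
  Eli: 1 of 2 neighbours < 2, holds.
  Gus: 2 of 4 neighbours < 3, holds.
  Kai: 1 of 3 neighbours < 2, holds.
  Mo: 1 of 2 neighbours ≥ 1, becomes infected.
  Nia: 1 of 5 neighbours < 4, holds.
Round 3 — no new infections; cascade stops.

2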